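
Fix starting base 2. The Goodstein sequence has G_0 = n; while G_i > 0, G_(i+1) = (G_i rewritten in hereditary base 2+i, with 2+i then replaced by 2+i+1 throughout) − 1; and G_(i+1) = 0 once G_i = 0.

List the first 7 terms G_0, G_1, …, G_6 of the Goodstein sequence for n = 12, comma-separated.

12, 107, 1065, 15685, 280019, 5764910, 134217867

i=0: 12 = 2^(2 + 1) + 2^2 (b=2); 2→3: 3^(3 + 1) + 3^3 = 108; 108−1 = 107
i=1: 107 = 3^(3 + 1) + 2·3^2 + 2·3 + 2 (b=3); 3→4: 4^(4 + 1) + 2·4^2 + 2·4 + 2 = 1066; 1066−1 = 1065
i=2: 1065 = 4^(4 + 1) + 2·4^2 + 2·4 + 1 (b=4); 4→5: 5^(5 + 1) + 2·5^2 + 2·5 + 1 = 15686; 15686−1 = 15685
i=3: 15685 = 5^(5 + 1) + 2·5^2 + 2·5 (b=5); 5→6: 6^(6 + 1) + 2·6^2 + 2·6 = 280020; 280020−1 = 280019
i=4: 280019 = 6^(6 + 1) + 2·6^2 + 6 + 5 (b=6); 6→7: 7^(7 + 1) + 2·7^2 + 7 + 5 = 5764911; 5764911−1 = 5764910
i=5: 5764910 = 7^(7 + 1) + 2·7^2 + 7 + 4 (b=7); 7→8: 8^(8 + 1) + 2·8^2 + 8 + 4 = 134217868; 134217868−1 = 134217867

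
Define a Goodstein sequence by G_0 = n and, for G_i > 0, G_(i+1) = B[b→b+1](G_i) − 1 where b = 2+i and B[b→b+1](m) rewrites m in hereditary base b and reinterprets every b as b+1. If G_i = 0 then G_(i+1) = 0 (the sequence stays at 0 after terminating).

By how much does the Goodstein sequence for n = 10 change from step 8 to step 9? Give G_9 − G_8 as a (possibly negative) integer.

step 0: 10 = 2^(2 + 1) + 2; sub 3 for 2: 3^(3 + 1) + 3; = 84; G_1 = 84−1 = 83
step 1: 83 = 3^(3 + 1) + 2; sub 4 for 3: 4^(4 + 1) + 2; = 1026; G_2 = 1026−1 = 1025
step 2: 1025 = 4^(4 + 1) + 1; sub 5 for 4: 5^(5 + 1) + 1; = 15626; G_3 = 15626−1 = 15625
step 3: 15625 = 5^(5 + 1); sub 6 for 5: 6^(6 + 1); = 279936; G_4 = 279936−1 = 279935
step 4: 279935 = 5·6^6 + 5·6^5 + 5·6^4 + 5·6^3 + 5·6^2 + 5·6 + 5; sub 7 for 6: 5·7^7 + 5·7^5 + 5·7^4 + 5·7^3 + 5·7^2 + 5·7 + 5; = 4215755; G_5 = 4215755−1 = 4215754
step 5: 4215754 = 5·7^7 + 5·7^5 + 5·7^4 + 5·7^3 + 5·7^2 + 5·7 + 4; sub 8 for 7: 5·8^8 + 5·8^5 + 5·8^4 + 5·8^3 + 5·8^2 + 5·8 + 4; = 84073324; G_6 = 84073324−1 = 84073323
step 6: 84073323 = 5·8^8 + 5·8^5 + 5·8^4 + 5·8^3 + 5·8^2 + 5·8 + 3; sub 9 for 8: 5·9^9 + 5·9^5 + 5·9^4 + 5·9^3 + 5·9^2 + 5·9 + 3; = 1937434593; G_7 = 1937434593−1 = 1937434592
step 7: 1937434592 = 5·9^9 + 5·9^5 + 5·9^4 + 5·9^3 + 5·9^2 + 5·9 + 2; sub 10 for 9: 5·10^10 + 5·10^5 + 5·10^4 + 5·10^3 + 5·10^2 + 5·10 + 2; = 50000555552; G_8 = 50000555552−1 = 50000555551
step 8: 50000555551 = 5·10^10 + 5·10^5 + 5·10^4 + 5·10^3 + 5·10^2 + 5·10 + 1; sub 11 for 10: 5·11^11 + 5·11^5 + 5·11^4 + 5·11^3 + 5·11^2 + 5·11 + 1; = 1426559238831; G_9 = 1426559238831−1 = 1426559238830

1376558683279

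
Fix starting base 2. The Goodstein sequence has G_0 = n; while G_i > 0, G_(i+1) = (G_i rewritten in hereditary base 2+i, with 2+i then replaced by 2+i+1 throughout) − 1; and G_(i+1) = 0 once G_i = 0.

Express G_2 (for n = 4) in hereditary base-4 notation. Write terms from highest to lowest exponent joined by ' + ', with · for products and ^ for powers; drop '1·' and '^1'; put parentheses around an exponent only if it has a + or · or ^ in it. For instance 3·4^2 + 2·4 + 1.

[0] 4 ≡ 2^2 (base 2). Lift 3: 27. −1: 26.
[1] 26 ≡ 2·3^2 + 2·3 + 2 (base 3). Lift 4: 42. −1: 41.
[2] 41 ≡ 2·4^2 + 2·4 + 1 (base 4). Lift 5: 61. −1: 60.

2·4^2 + 2·4 + 1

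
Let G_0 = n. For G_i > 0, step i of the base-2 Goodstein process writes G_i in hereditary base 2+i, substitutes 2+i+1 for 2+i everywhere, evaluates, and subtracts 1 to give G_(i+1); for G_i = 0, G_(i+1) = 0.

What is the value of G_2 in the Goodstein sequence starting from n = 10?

G_0=10  [base 2] 2^(2 + 1) + 2  →[2↦3]→  3^(3 + 1) + 3 = 84  −1 ⇒ G_1=83
G_1=83  [base 3] 3^(3 + 1) + 2  →[3↦4]→  4^(4 + 1) + 2 = 1026  −1 ⇒ G_2=1025
G_2=1025  [base 4] 4^(4 + 1) + 1  →[4↦5]→  5^(5 + 1) + 1 = 15626  −1 ⇒ G_3=15625

1025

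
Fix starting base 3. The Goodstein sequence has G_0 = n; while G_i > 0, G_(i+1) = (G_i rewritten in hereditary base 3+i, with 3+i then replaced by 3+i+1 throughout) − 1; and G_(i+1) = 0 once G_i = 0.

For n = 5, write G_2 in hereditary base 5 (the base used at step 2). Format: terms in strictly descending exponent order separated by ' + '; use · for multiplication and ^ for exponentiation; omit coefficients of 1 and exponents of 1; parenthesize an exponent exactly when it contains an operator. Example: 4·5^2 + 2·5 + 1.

G_0 = 5. HB_3(5) = 3 + 2. Bump = 6. G_1 = 5.
G_1 = 5. HB_4(5) = 4 + 1. Bump = 6. G_2 = 5.
G_2 = 5. HB_5(5) = 5. Bump = 6. G_3 = 5.

5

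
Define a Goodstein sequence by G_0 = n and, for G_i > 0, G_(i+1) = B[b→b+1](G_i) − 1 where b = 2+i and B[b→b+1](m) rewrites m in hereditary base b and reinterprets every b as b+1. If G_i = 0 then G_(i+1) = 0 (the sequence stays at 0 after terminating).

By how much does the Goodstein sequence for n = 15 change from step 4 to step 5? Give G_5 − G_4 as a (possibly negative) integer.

6261751

G_0 = 15. HB_2(15) = 2^(2 + 1) + 2^2 + 2 + 1. Bump = 112. G_1 = 111.
G_1 = 111. HB_3(111) = 3^(3 + 1) + 3^3 + 3. Bump = 1284. G_2 = 1283.
G_2 = 1283. HB_4(1283) = 4^(4 + 1) + 4^4 + 3. Bump = 18753. G_3 = 18752.
G_3 = 18752. HB_5(18752) = 5^(5 + 1) + 5^5 + 2. Bump = 326594. G_4 = 326593.
G_4 = 326593. HB_6(326593) = 6^(6 + 1) + 6^6 + 1. Bump = 6588345. G_5 = 6588344.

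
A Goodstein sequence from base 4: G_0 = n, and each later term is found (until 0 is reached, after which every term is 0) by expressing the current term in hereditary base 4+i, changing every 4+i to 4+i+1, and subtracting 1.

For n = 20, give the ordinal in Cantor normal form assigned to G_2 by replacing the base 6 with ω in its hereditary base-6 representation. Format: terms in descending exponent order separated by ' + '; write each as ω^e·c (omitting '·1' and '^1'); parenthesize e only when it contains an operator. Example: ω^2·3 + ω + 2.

base 4: 20 = 4^2 + 4; at 5: 5^2 + 5 = 30; next = 29
base 5: 29 = 5^2 + 4; at 6: 6^2 + 4 = 40; next = 39
base 6: 39 = 6^2 + 3; at 7: 7^2 + 3 = 52; next = 51

ω^2 + 3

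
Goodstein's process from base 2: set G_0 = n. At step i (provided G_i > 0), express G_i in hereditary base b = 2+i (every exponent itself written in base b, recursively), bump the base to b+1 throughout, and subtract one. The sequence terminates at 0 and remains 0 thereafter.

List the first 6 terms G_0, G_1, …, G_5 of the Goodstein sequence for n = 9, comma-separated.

G_0 = 9. HB_2(9) = 2^(2 + 1) + 1. Bump = 82. G_1 = 81.
G_1 = 81. HB_3(81) = 3^(3 + 1). Bump = 1024. G_2 = 1023.
G_2 = 1023. HB_4(1023) = 3·4^4 + 3·4^3 + 3·4^2 + 3·4 + 3. Bump = 9843. G_3 = 9842.
G_3 = 9842. HB_5(9842) = 3·5^5 + 3·5^3 + 3·5^2 + 3·5 + 2. Bump = 140744. G_4 = 140743.
G_4 = 140743. HB_6(140743) = 3·6^6 + 3·6^3 + 3·6^2 + 3·6 + 1. Bump = 2471827. G_5 = 2471826.

9, 81, 1023, 9842, 140743, 2471826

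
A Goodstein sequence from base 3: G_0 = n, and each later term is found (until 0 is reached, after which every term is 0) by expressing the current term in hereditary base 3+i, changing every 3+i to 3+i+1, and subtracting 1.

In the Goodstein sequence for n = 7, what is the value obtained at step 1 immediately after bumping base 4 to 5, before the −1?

10

step 0: 7 = 2·3 + 1; sub 4 for 3: 2·4 + 1; = 9; G_1 = 9−1 = 8
step 1: 8 = 2·4; sub 5 for 4: 2·5; = 10; G_2 = 10−1 = 9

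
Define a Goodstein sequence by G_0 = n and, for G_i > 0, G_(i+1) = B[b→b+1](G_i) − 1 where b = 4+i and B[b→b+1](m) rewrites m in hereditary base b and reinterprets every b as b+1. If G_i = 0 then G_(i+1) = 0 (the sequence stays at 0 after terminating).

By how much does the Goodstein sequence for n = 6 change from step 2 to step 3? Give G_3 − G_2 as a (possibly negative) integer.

[0] 6 ≡ 4 + 2 (base 4). Lift 5: 7. −1: 6.
[1] 6 ≡ 5 + 1 (base 5). Lift 6: 7. −1: 6.
[2] 6 ≡ 6 (base 6). Lift 7: 7. −1: 6.

0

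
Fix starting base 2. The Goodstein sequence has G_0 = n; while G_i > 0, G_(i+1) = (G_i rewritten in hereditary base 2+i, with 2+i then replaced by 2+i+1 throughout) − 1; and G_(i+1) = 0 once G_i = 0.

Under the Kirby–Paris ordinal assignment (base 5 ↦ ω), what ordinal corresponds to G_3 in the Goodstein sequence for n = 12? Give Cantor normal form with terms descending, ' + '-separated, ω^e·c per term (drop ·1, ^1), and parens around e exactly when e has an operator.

i=0: 12 = 2^(2 + 1) + 2^2 (b=2); 2→3: 3^(3 + 1) + 3^3 = 108; 108−1 = 107
i=1: 107 = 3^(3 + 1) + 2·3^2 + 2·3 + 2 (b=3); 3→4: 4^(4 + 1) + 2·4^2 + 2·4 + 2 = 1066; 1066−1 = 1065
i=2: 1065 = 4^(4 + 1) + 2·4^2 + 2·4 + 1 (b=4); 4→5: 5^(5 + 1) + 2·5^2 + 2·5 + 1 = 15686; 15686−1 = 15685
i=3: 15685 = 5^(5 + 1) + 2·5^2 + 2·5 (b=5); 5→6: 6^(6 + 1) + 2·6^2 + 2·6 = 280020; 280020−1 = 280019

ω^(ω + 1) + ω^2·2 + ω·2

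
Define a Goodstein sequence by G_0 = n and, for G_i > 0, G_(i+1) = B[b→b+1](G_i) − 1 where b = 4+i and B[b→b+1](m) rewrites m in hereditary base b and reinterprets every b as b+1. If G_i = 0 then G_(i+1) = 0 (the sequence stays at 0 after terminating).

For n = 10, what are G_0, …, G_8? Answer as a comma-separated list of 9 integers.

step 0: 10 = 2·4 + 2; sub 5 for 4: 2·5 + 2; = 12; G_1 = 12−1 = 11
step 1: 11 = 2·5 + 1; sub 6 for 5: 2·6 + 1; = 13; G_2 = 13−1 = 12
step 2: 12 = 2·6; sub 7 for 6: 2·7; = 14; G_3 = 14−1 = 13
step 3: 13 = 7 + 6; sub 8 for 7: 8 + 6; = 14; G_4 = 14−1 = 13
step 4: 13 = 8 + 5; sub 9 for 8: 9 + 5; = 14; G_5 = 14−1 = 13
step 5: 13 = 9 + 4; sub 10 for 9: 10 + 4; = 14; G_6 = 14−1 = 13
step 6: 13 = 10 + 3; sub 11 for 10: 11 + 3; = 14; G_7 = 14−1 = 13
step 7: 13 = 11 + 2; sub 12 for 11: 12 + 2; = 14; G_8 = 14−1 = 13

10, 11, 12, 13, 13, 13, 13, 13, 13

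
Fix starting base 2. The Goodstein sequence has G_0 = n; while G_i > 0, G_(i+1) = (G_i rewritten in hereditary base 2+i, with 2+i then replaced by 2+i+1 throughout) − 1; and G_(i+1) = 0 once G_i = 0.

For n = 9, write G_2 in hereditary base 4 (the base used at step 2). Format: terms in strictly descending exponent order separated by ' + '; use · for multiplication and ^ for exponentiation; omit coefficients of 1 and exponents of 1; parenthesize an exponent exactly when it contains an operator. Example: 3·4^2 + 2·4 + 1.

3·4^4 + 3·4^3 + 3·4^2 + 3·4 + 3

G_0=9  [base 2] 2^(2 + 1) + 1  →[2↦3]→  3^(3 + 1) + 1 = 82  −1 ⇒ G_1=81
G_1=81  [base 3] 3^(3 + 1)  →[3↦4]→  4^(4 + 1) = 1024  −1 ⇒ G_2=1023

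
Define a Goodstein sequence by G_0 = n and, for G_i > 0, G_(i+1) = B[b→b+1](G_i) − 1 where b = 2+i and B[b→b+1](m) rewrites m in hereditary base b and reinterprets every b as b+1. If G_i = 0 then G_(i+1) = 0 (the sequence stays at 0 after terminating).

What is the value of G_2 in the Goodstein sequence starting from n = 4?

41

[0] 4 ≡ 2^2 (base 2). Lift 3: 27. −1: 26.
[1] 26 ≡ 2·3^2 + 2·3 + 2 (base 3). Lift 4: 42. −1: 41.
[2] 41 ≡ 2·4^2 + 2·4 + 1 (base 4). Lift 5: 61. −1: 60.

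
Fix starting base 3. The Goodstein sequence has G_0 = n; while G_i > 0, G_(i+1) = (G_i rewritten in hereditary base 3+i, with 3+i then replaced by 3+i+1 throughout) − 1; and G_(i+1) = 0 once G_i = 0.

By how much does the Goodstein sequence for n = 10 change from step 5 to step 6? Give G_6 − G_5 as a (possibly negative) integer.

i=0: 10 = 3^2 + 1 (b=3); 3→4: 4^2 + 1 = 17; 17−1 = 16
i=1: 16 = 4^2 (b=4); 4→5: 5^2 = 25; 25−1 = 24
i=2: 24 = 4·5 + 4 (b=5); 5→6: 4·6 + 4 = 28; 28−1 = 27
i=3: 27 = 4·6 + 3 (b=6); 6→7: 4·7 + 3 = 31; 31−1 = 30
i=4: 30 = 4·7 + 2 (b=7); 7→8: 4·8 + 2 = 34; 34−1 = 33
i=5: 33 = 4·8 + 1 (b=8); 8→9: 4·9 + 1 = 37; 37−1 = 36

3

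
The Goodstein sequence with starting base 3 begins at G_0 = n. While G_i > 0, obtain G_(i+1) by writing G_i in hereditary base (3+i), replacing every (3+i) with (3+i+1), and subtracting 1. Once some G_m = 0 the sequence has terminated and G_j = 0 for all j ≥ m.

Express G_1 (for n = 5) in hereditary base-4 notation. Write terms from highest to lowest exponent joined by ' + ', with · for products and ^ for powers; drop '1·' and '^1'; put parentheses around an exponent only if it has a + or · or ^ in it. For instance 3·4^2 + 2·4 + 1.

G_0=5  [base 3] 3 + 2  →[3↦4]→  4 + 2 = 6  −1 ⇒ G_1=5
G_1=5  [base 4] 4 + 1  →[4↦5]→  5 + 1 = 6  −1 ⇒ G_2=5

4 + 1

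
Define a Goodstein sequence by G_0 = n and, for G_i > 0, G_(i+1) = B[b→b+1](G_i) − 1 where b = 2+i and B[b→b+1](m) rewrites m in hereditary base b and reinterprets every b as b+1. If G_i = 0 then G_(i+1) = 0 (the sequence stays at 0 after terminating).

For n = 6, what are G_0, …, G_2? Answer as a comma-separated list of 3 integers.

step 0: 6 = 2^2 + 2; sub 3 for 2: 3^3 + 3; = 30; G_1 = 30−1 = 29
step 1: 29 = 3^3 + 2; sub 4 for 3: 4^4 + 2; = 258; G_2 = 258−1 = 257

6, 29, 257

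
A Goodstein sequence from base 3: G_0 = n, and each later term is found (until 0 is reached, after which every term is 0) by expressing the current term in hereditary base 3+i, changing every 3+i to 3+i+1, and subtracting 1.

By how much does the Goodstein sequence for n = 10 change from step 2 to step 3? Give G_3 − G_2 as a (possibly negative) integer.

3

base 3: 10 = 3^2 + 1; at 4: 4^2 + 1 = 17; next = 16
base 4: 16 = 4^2; at 5: 5^2 = 25; next = 24
base 5: 24 = 4·5 + 4; at 6: 4·6 + 4 = 28; next = 27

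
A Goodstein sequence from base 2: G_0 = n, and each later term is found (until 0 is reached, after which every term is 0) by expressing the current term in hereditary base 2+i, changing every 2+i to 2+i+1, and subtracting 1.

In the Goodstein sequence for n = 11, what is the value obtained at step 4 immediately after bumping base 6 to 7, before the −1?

step 0: 11 = 2^(2 + 1) + 2 + 1; sub 3 for 2: 3^(3 + 1) + 3 + 1; = 85; G_1 = 85−1 = 84
step 1: 84 = 3^(3 + 1) + 3; sub 4 for 3: 4^(4 + 1) + 4; = 1028; G_2 = 1028−1 = 1027
step 2: 1027 = 4^(4 + 1) + 3; sub 5 for 4: 5^(5 + 1) + 3; = 15628; G_3 = 15628−1 = 15627
step 3: 15627 = 5^(5 + 1) + 2; sub 6 for 5: 6^(6 + 1) + 2; = 279938; G_4 = 279938−1 = 279937
step 4: 279937 = 6^(6 + 1) + 1; sub 7 for 6: 7^(7 + 1) + 1; = 5764802; G_5 = 5764802−1 = 5764801

5764802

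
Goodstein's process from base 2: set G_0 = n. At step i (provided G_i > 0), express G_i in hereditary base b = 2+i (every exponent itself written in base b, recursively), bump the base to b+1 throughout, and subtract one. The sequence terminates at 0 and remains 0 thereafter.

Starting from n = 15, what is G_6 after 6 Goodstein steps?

150994943

(0) 15|_2 = 2^(2 + 1) + 2^2 + 2 + 1 ↦ 3^(3 + 1) + 3^3 + 3 + 1|_3 = 112 ⇒ 111
(1) 111|_3 = 3^(3 + 1) + 3^3 + 3 ↦ 4^(4 + 1) + 4^4 + 4|_4 = 1284 ⇒ 1283
(2) 1283|_4 = 4^(4 + 1) + 4^4 + 3 ↦ 5^(5 + 1) + 5^5 + 3|_5 = 18753 ⇒ 18752
(3) 18752|_5 = 5^(5 + 1) + 5^5 + 2 ↦ 6^(6 + 1) + 6^6 + 2|_6 = 326594 ⇒ 326593
(4) 326593|_6 = 6^(6 + 1) + 6^6 + 1 ↦ 7^(7 + 1) + 7^7 + 1|_7 = 6588345 ⇒ 6588344
(5) 6588344|_7 = 7^(7 + 1) + 7^7 ↦ 8^(8 + 1) + 8^8|_8 = 150994944 ⇒ 150994943
(6) 150994943|_8 = 8^(8 + 1) + 7·8^7 + 7·8^6 + 7·8^5 + 7·8^4 + 7·8^3 + 7·8^2 + 7·8 + 7 ↦ 9^(9 + 1) + 7·9^7 + 7·9^6 + 7·9^5 + 7·9^4 + 7·9^3 + 7·9^2 + 7·9 + 7|_9 = 3524450281 ⇒ 3524450280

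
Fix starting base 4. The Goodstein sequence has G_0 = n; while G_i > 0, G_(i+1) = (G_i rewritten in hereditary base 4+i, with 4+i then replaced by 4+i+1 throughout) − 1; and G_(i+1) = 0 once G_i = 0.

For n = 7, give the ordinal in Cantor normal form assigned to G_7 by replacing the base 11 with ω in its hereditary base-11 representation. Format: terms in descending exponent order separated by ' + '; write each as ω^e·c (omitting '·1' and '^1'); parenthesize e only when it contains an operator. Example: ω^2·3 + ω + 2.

base 4: 7 = 4 + 3; at 5: 5 + 3 = 8; next = 7
base 5: 7 = 5 + 2; at 6: 6 + 2 = 8; next = 7
base 6: 7 = 6 + 1; at 7: 7 + 1 = 8; next = 7
base 7: 7 = 7; at 8: 8 = 8; next = 7
base 8: 7 = 7; at 9: 7 = 7; next = 6
base 9: 6 = 6; at 10: 6 = 6; next = 5
base 10: 5 = 5; at 11: 5 = 5; next = 4

4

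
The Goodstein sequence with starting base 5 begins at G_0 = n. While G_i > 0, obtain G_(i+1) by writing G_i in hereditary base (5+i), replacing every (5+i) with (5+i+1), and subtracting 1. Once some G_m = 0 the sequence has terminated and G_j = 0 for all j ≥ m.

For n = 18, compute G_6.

28

G_0=18  [base 5] 3·5 + 3  →[5↦6]→  3·6 + 3 = 21  −1 ⇒ G_1=20
G_1=20  [base 6] 3·6 + 2  →[6↦7]→  3·7 + 2 = 23  −1 ⇒ G_2=22
G_2=22  [base 7] 3·7 + 1  →[7↦8]→  3·8 + 1 = 25  −1 ⇒ G_3=24
G_3=24  [base 8] 3·8  →[8↦9]→  3·9 = 27  −1 ⇒ G_4=26
G_4=26  [base 9] 2·9 + 8  →[9↦10]→  2·10 + 8 = 28  −1 ⇒ G_5=27
G_5=27  [base 10] 2·10 + 7  →[10↦11]→  2·11 + 7 = 29  −1 ⇒ G_6=28
G_6=28  [base 11] 2·11 + 6  →[11↦12]→  2·12 + 6 = 30  −1 ⇒ G_7=29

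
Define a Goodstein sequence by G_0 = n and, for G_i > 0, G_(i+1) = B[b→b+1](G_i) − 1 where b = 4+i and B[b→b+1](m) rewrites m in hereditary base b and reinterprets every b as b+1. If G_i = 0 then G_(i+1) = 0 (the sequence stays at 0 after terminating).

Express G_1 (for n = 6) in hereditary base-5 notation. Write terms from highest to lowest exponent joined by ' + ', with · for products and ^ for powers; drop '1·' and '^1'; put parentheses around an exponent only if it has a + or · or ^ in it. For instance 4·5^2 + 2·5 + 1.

5 + 1

(0) 6|_4 = 4 + 2 ↦ 5 + 2|_5 = 7 ⇒ 6
(1) 6|_5 = 5 + 1 ↦ 6 + 1|_6 = 7 ⇒ 6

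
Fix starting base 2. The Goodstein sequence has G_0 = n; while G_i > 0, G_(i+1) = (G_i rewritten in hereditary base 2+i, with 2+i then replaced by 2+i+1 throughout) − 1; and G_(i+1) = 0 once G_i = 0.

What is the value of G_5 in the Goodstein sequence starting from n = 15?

6588344

(0) 15|_2 = 2^(2 + 1) + 2^2 + 2 + 1 ↦ 3^(3 + 1) + 3^3 + 3 + 1|_3 = 112 ⇒ 111
(1) 111|_3 = 3^(3 + 1) + 3^3 + 3 ↦ 4^(4 + 1) + 4^4 + 4|_4 = 1284 ⇒ 1283
(2) 1283|_4 = 4^(4 + 1) + 4^4 + 3 ↦ 5^(5 + 1) + 5^5 + 3|_5 = 18753 ⇒ 18752
(3) 18752|_5 = 5^(5 + 1) + 5^5 + 2 ↦ 6^(6 + 1) + 6^6 + 2|_6 = 326594 ⇒ 326593
(4) 326593|_6 = 6^(6 + 1) + 6^6 + 1 ↦ 7^(7 + 1) + 7^7 + 1|_7 = 6588345 ⇒ 6588344
(5) 6588344|_7 = 7^(7 + 1) + 7^7 ↦ 8^(8 + 1) + 8^8|_8 = 150994944 ⇒ 150994943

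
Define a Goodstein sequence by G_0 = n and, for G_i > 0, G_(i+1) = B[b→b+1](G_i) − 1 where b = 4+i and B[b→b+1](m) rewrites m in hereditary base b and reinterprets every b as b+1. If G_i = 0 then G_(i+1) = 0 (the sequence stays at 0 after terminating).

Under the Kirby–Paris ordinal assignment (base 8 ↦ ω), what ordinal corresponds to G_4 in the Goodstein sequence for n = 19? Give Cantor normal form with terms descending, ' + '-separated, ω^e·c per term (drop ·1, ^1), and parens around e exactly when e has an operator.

i=0: 19 = 4^2 + 3 (b=4); 4→5: 5^2 + 3 = 28; 28−1 = 27
i=1: 27 = 5^2 + 2 (b=5); 5→6: 6^2 + 2 = 38; 38−1 = 37
i=2: 37 = 6^2 + 1 (b=6); 6→7: 7^2 + 1 = 50; 50−1 = 49
i=3: 49 = 7^2 (b=7); 7→8: 8^2 = 64; 64−1 = 63
i=4: 63 = 7·8 + 7 (b=8); 8→9: 7·9 + 7 = 70; 70−1 = 69

ω·7 + 7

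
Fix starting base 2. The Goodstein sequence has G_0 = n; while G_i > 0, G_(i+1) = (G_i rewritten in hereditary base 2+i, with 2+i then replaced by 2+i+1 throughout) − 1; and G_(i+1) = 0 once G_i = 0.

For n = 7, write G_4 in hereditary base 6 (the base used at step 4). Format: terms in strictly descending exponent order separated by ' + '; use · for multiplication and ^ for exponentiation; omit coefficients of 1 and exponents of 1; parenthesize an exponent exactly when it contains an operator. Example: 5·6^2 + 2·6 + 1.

6^6 + 1

base 2: 7 = 2^2 + 2 + 1; at 3: 3^3 + 3 + 1 = 31; next = 30
base 3: 30 = 3^3 + 3; at 4: 4^4 + 4 = 260; next = 259
base 4: 259 = 4^4 + 3; at 5: 5^5 + 3 = 3128; next = 3127
base 5: 3127 = 5^5 + 2; at 6: 6^6 + 2 = 46658; next = 46657
base 6: 46657 = 6^6 + 1; at 7: 7^7 + 1 = 823544; next = 823543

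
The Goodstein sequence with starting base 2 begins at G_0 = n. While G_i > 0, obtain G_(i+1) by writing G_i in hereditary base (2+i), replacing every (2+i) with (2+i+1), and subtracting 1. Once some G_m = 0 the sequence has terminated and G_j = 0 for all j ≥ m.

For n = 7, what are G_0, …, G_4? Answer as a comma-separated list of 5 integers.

7, 30, 259, 3127, 46657

[0] 7 ≡ 2^2 + 2 + 1 (base 2). Lift 3: 31. −1: 30.
[1] 30 ≡ 3^3 + 3 (base 3). Lift 4: 260. −1: 259.
[2] 259 ≡ 4^4 + 3 (base 4). Lift 5: 3128. −1: 3127.
[3] 3127 ≡ 5^5 + 2 (base 5). Lift 6: 46658. −1: 46657.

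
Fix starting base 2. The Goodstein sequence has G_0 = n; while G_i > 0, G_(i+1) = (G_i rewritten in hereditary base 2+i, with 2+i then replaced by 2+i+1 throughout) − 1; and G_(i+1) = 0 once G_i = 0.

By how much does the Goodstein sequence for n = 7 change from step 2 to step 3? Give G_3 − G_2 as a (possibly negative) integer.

2868

G_0 = 7. HB_2(7) = 2^2 + 2 + 1. Bump = 31. G_1 = 30.
G_1 = 30. HB_3(30) = 3^3 + 3. Bump = 260. G_2 = 259.
G_2 = 259. HB_4(259) = 4^4 + 3. Bump = 3128. G_3 = 3127.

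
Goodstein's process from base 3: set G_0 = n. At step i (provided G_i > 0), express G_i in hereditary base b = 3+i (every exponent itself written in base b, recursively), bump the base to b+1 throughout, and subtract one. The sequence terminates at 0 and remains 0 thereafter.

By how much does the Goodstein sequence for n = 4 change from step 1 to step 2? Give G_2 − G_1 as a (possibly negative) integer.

0

step 0: 4 = 3 + 1; sub 4 for 3: 4 + 1; = 5; G_1 = 5−1 = 4
step 1: 4 = 4; sub 5 for 4: 5; = 5; G_2 = 5−1 = 4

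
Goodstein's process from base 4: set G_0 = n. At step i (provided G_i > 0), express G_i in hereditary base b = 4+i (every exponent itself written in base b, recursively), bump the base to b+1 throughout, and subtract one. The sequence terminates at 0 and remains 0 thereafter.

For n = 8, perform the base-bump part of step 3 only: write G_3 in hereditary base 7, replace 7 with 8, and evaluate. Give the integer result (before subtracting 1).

10

(0) 8|_4 = 2·4 ↦ 2·5|_5 = 10 ⇒ 9
(1) 9|_5 = 5 + 4 ↦ 6 + 4|_6 = 10 ⇒ 9
(2) 9|_6 = 6 + 3 ↦ 7 + 3|_7 = 10 ⇒ 9
(3) 9|_7 = 7 + 2 ↦ 8 + 2|_8 = 10 ⇒ 9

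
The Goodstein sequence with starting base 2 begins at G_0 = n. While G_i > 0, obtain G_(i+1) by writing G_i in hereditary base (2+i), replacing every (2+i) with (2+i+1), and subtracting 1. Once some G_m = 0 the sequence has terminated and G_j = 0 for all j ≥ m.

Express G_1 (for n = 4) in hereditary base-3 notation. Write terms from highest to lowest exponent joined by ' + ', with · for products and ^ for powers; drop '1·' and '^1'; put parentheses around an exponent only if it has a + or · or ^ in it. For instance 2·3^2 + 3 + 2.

4 —HB2→ 2^2 —bump→ 3^3 = 27 —(−1)→ 26
26 —HB3→ 2·3^2 + 2·3 + 2 —bump→ 2·4^2 + 2·4 + 2 = 42 —(−1)→ 41

2·3^2 + 2·3 + 2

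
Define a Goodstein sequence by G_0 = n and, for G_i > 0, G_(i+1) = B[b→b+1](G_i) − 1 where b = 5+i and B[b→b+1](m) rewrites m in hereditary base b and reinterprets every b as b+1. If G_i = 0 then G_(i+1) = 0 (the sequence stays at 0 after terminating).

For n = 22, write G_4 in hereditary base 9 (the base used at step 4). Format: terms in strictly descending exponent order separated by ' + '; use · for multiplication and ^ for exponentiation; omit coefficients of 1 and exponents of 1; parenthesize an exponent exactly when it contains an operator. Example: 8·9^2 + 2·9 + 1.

base 5: 22 = 4·5 + 2; at 6: 4·6 + 2 = 26; next = 25
base 6: 25 = 4·6 + 1; at 7: 4·7 + 1 = 29; next = 28
base 7: 28 = 4·7; at 8: 4·8 = 32; next = 31
base 8: 31 = 3·8 + 7; at 9: 3·9 + 7 = 34; next = 33
base 9: 33 = 3·9 + 6; at 10: 3·10 + 6 = 36; next = 35

3·9 + 6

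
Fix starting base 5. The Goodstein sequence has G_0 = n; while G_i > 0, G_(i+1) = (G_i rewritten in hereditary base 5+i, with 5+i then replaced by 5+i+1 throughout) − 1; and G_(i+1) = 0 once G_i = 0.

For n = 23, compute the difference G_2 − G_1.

23 —HB5→ 4·5 + 3 —bump→ 4·6 + 3 = 27 —(−1)→ 26
26 —HB6→ 4·6 + 2 —bump→ 4·7 + 2 = 30 —(−1)→ 29

3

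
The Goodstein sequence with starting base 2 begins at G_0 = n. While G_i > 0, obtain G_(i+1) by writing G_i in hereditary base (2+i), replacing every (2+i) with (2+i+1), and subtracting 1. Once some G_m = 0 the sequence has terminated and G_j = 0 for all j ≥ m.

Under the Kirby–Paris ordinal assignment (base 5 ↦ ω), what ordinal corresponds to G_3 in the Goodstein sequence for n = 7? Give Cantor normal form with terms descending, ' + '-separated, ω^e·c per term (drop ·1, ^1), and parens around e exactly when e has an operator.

base 2: 7 = 2^2 + 2 + 1; at 3: 3^3 + 3 + 1 = 31; next = 30
base 3: 30 = 3^3 + 3; at 4: 4^4 + 4 = 260; next = 259
base 4: 259 = 4^4 + 3; at 5: 5^5 + 3 = 3128; next = 3127
base 5: 3127 = 5^5 + 2; at 6: 6^6 + 2 = 46658; next = 46657

ω^ω + 2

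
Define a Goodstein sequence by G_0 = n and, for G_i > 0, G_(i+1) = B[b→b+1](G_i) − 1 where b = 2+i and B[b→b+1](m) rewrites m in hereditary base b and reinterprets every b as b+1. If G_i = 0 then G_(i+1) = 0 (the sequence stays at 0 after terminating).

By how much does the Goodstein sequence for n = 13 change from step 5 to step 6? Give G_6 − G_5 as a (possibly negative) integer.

13 —HB2→ 2^(2 + 1) + 2^2 + 1 —bump→ 3^(3 + 1) + 3^3 + 1 = 109 —(−1)→ 108
108 —HB3→ 3^(3 + 1) + 3^3 —bump→ 4^(4 + 1) + 4^4 = 1280 —(−1)→ 1279
1279 —HB4→ 4^(4 + 1) + 3·4^3 + 3·4^2 + 3·4 + 3 —bump→ 5^(5 + 1) + 3·5^3 + 3·5^2 + 3·5 + 3 = 16093 —(−1)→ 16092
16092 —HB5→ 5^(5 + 1) + 3·5^3 + 3·5^2 + 3·5 + 2 —bump→ 6^(6 + 1) + 3·6^3 + 3·6^2 + 3·6 + 2 = 280712 —(−1)→ 280711
280711 —HB6→ 6^(6 + 1) + 3·6^3 + 3·6^2 + 3·6 + 1 —bump→ 7^(7 + 1) + 3·7^3 + 3·7^2 + 3·7 + 1 = 5765999 —(−1)→ 5765998
5765998 —HB7→ 7^(7 + 1) + 3·7^3 + 3·7^2 + 3·7 —bump→ 8^(8 + 1) + 3·8^3 + 3·8^2 + 3·8 = 134219480 —(−1)→ 134219479

128453481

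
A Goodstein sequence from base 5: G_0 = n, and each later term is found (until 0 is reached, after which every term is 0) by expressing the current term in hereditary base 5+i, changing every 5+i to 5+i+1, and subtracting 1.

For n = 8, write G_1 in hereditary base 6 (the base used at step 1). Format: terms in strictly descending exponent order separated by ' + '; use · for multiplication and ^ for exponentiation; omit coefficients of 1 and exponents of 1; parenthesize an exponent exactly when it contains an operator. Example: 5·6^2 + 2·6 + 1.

8 —HB5→ 5 + 3 —bump→ 6 + 3 = 9 —(−1)→ 8
8 —HB6→ 6 + 2 —bump→ 7 + 2 = 9 —(−1)→ 8

6 + 2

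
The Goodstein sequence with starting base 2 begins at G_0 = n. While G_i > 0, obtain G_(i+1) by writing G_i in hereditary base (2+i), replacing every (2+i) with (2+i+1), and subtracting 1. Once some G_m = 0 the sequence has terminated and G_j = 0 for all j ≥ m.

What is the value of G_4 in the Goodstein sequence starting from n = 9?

i=0: 9 = 2^(2 + 1) + 1 (b=2); 2→3: 3^(3 + 1) + 1 = 82; 82−1 = 81
i=1: 81 = 3^(3 + 1) (b=3); 3→4: 4^(4 + 1) = 1024; 1024−1 = 1023
i=2: 1023 = 3·4^4 + 3·4^3 + 3·4^2 + 3·4 + 3 (b=4); 4→5: 3·5^5 + 3·5^3 + 3·5^2 + 3·5 + 3 = 9843; 9843−1 = 9842
i=3: 9842 = 3·5^5 + 3·5^3 + 3·5^2 + 3·5 + 2 (b=5); 5→6: 3·6^6 + 3·6^3 + 3·6^2 + 3·6 + 2 = 140744; 140744−1 = 140743
i=4: 140743 = 3·6^6 + 3·6^3 + 3·6^2 + 3·6 + 1 (b=6); 6→7: 3·7^7 + 3·7^3 + 3·7^2 + 3·7 + 1 = 2471827; 2471827−1 = 2471826

140743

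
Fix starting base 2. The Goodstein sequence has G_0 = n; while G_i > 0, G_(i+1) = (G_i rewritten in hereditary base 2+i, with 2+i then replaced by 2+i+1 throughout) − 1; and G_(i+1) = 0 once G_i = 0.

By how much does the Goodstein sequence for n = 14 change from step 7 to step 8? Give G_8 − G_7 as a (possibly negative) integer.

[0] 14 ≡ 2^(2 + 1) + 2^2 + 2 (base 2). Lift 3: 111. −1: 110.
[1] 110 ≡ 3^(3 + 1) + 3^3 + 2 (base 3). Lift 4: 1282. −1: 1281.
[2] 1281 ≡ 4^(4 + 1) + 4^4 + 1 (base 4). Lift 5: 18751. −1: 18750.
[3] 18750 ≡ 5^(5 + 1) + 5^5 (base 5). Lift 6: 326592. −1: 326591.
[4] 326591 ≡ 6^(6 + 1) + 5·6^5 + 5·6^4 + 5·6^3 + 5·6^2 + 5·6 + 5 (base 6). Lift 7: 5862841. −1: 5862840.
[5] 5862840 ≡ 7^(7 + 1) + 5·7^5 + 5·7^4 + 5·7^3 + 5·7^2 + 5·7 + 4 (base 7). Lift 8: 134404972. −1: 134404971.
[6] 134404971 ≡ 8^(8 + 1) + 5·8^5 + 5·8^4 + 5·8^3 + 5·8^2 + 5·8 + 3 (base 8). Lift 9: 3487116549. −1: 3487116548.
[7] 3487116548 ≡ 9^(9 + 1) + 5·9^5 + 5·9^4 + 5·9^3 + 5·9^2 + 5·9 + 2 (base 9). Lift 10: 100000555552. −1: 100000555551.

96513439003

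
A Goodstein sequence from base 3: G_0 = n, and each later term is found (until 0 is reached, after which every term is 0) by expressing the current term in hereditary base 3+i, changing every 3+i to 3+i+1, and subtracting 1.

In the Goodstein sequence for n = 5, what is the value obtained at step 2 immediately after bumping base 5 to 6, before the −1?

6

G_0 = 5. HB_3(5) = 3 + 2. Bump = 6. G_1 = 5.
G_1 = 5. HB_4(5) = 4 + 1. Bump = 6. G_2 = 5.
G_2 = 5. HB_5(5) = 5. Bump = 6. G_3 = 5.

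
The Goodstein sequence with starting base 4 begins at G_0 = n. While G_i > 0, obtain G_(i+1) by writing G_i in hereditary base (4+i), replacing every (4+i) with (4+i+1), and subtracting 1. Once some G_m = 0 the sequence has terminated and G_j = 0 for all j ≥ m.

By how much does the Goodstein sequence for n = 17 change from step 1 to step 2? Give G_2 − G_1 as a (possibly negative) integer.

[0] 17 ≡ 4^2 + 1 (base 4). Lift 5: 26. −1: 25.
[1] 25 ≡ 5^2 (base 5). Lift 6: 36. −1: 35.

10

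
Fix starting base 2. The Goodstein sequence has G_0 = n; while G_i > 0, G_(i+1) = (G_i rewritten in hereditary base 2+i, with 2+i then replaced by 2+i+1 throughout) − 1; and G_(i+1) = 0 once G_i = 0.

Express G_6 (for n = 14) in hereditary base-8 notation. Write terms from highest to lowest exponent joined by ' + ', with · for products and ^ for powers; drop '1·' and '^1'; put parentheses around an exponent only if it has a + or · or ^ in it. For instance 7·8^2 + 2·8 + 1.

8^(8 + 1) + 5·8^5 + 5·8^4 + 5·8^3 + 5·8^2 + 5·8 + 3

i=0: 14 = 2^(2 + 1) + 2^2 + 2 (b=2); 2→3: 3^(3 + 1) + 3^3 + 3 = 111; 111−1 = 110
i=1: 110 = 3^(3 + 1) + 3^3 + 2 (b=3); 3→4: 4^(4 + 1) + 4^4 + 2 = 1282; 1282−1 = 1281
i=2: 1281 = 4^(4 + 1) + 4^4 + 1 (b=4); 4→5: 5^(5 + 1) + 5^5 + 1 = 18751; 18751−1 = 18750
i=3: 18750 = 5^(5 + 1) + 5^5 (b=5); 5→6: 6^(6 + 1) + 6^6 = 326592; 326592−1 = 326591
i=4: 326591 = 6^(6 + 1) + 5·6^5 + 5·6^4 + 5·6^3 + 5·6^2 + 5·6 + 5 (b=6); 6→7: 7^(7 + 1) + 5·7^5 + 5·7^4 + 5·7^3 + 5·7^2 + 5·7 + 5 = 5862841; 5862841−1 = 5862840
i=5: 5862840 = 7^(7 + 1) + 5·7^5 + 5·7^4 + 5·7^3 + 5·7^2 + 5·7 + 4 (b=7); 7→8: 8^(8 + 1) + 5·8^5 + 5·8^4 + 5·8^3 + 5·8^2 + 5·8 + 4 = 134404972; 134404972−1 = 134404971
i=6: 134404971 = 8^(8 + 1) + 5·8^5 + 5·8^4 + 5·8^3 + 5·8^2 + 5·8 + 3 (b=8); 8→9: 9^(9 + 1) + 5·9^5 + 5·9^4 + 5·9^3 + 5·9^2 + 5·9 + 3 = 3487116549; 3487116549−1 = 3487116548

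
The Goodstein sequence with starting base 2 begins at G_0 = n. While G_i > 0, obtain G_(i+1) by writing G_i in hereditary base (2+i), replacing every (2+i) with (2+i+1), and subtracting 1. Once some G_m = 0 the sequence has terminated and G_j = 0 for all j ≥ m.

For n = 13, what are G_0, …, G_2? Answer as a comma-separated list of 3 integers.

13, 108, 1279

base 2: 13 = 2^(2 + 1) + 2^2 + 1; at 3: 3^(3 + 1) + 3^3 + 1 = 109; next = 108
base 3: 108 = 3^(3 + 1) + 3^3; at 4: 4^(4 + 1) + 4^4 = 1280; next = 1279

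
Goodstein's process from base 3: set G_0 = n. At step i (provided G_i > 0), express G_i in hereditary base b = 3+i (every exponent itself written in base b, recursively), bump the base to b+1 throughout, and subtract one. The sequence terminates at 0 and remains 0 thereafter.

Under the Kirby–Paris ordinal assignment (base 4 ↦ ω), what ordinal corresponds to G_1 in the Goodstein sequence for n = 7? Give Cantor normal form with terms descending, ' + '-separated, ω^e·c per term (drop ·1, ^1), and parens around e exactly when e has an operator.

[0] 7 ≡ 2·3 + 1 (base 3). Lift 4: 9. −1: 8.
[1] 8 ≡ 2·4 (base 4). Lift 5: 10. −1: 9.

ω·2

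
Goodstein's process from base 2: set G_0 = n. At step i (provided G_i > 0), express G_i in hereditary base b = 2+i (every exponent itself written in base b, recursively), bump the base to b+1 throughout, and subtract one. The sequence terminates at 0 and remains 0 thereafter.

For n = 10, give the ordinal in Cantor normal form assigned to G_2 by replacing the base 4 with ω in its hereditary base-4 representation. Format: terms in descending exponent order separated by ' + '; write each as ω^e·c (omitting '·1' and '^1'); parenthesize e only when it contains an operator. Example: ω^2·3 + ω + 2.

i=0: 10 = 2^(2 + 1) + 2 (b=2); 2→3: 3^(3 + 1) + 3 = 84; 84−1 = 83
i=1: 83 = 3^(3 + 1) + 2 (b=3); 3→4: 4^(4 + 1) + 2 = 1026; 1026−1 = 1025
i=2: 1025 = 4^(4 + 1) + 1 (b=4); 4→5: 5^(5 + 1) + 1 = 15626; 15626−1 = 15625

ω^(ω + 1) + 1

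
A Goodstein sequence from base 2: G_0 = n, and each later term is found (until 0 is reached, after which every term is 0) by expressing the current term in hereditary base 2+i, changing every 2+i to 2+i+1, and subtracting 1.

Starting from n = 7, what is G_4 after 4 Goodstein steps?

46657

G_0=7  [base 2] 2^2 + 2 + 1  →[2↦3]→  3^3 + 3 + 1 = 31  −1 ⇒ G_1=30
G_1=30  [base 3] 3^3 + 3  →[3↦4]→  4^4 + 4 = 260  −1 ⇒ G_2=259
G_2=259  [base 4] 4^4 + 3  →[4↦5]→  5^5 + 3 = 3128  −1 ⇒ G_3=3127
G_3=3127  [base 5] 5^5 + 2  →[5↦6]→  6^6 + 2 = 46658  −1 ⇒ G_4=46657
G_4=46657  [base 6] 6^6 + 1  →[6↦7]→  7^7 + 1 = 823544  −1 ⇒ G_5=823543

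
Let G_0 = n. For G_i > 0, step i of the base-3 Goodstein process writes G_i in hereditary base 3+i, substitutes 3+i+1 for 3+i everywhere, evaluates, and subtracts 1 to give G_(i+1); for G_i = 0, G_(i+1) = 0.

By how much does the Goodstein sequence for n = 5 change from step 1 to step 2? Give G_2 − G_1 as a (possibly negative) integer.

[0] 5 ≡ 3 + 2 (base 3). Lift 4: 6. −1: 5.
[1] 5 ≡ 4 + 1 (base 4). Lift 5: 6. −1: 5.

0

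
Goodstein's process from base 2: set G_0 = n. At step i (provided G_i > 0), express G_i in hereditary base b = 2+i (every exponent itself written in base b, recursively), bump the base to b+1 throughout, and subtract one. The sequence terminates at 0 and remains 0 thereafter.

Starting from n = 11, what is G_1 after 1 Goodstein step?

G_0=11  [base 2] 2^(2 + 1) + 2 + 1  →[2↦3]→  3^(3 + 1) + 3 + 1 = 85  −1 ⇒ G_1=84
G_1=84  [base 3] 3^(3 + 1) + 3  →[3↦4]→  4^(4 + 1) + 4 = 1028  −1 ⇒ G_2=1027

84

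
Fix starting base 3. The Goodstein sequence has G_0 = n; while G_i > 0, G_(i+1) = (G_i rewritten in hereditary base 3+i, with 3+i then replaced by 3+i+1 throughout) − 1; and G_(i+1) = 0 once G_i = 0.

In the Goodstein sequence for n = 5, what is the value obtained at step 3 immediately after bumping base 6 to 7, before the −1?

5

G_0 = 5. HB_3(5) = 3 + 2. Bump = 6. G_1 = 5.
G_1 = 5. HB_4(5) = 4 + 1. Bump = 6. G_2 = 5.
G_2 = 5. HB_5(5) = 5. Bump = 6. G_3 = 5.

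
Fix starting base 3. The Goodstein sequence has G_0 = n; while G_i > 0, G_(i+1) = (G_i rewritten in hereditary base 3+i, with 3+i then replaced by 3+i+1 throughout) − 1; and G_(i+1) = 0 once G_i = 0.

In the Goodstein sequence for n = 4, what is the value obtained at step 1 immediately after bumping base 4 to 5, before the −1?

step 0: 4 = 3 + 1; sub 4 for 3: 4 + 1; = 5; G_1 = 5−1 = 4
step 1: 4 = 4; sub 5 for 4: 5; = 5; G_2 = 5−1 = 4

5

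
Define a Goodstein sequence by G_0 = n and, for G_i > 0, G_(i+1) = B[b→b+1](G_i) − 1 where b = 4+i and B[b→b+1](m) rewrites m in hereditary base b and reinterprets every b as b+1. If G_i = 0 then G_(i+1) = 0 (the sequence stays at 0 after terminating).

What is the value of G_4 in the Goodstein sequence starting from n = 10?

base 4: 10 = 2·4 + 2; at 5: 2·5 + 2 = 12; next = 11
base 5: 11 = 2·5 + 1; at 6: 2·6 + 1 = 13; next = 12
base 6: 12 = 2·6; at 7: 2·7 = 14; next = 13
base 7: 13 = 7 + 6; at 8: 8 + 6 = 14; next = 13
base 8: 13 = 8 + 5; at 9: 9 + 5 = 14; next = 13

13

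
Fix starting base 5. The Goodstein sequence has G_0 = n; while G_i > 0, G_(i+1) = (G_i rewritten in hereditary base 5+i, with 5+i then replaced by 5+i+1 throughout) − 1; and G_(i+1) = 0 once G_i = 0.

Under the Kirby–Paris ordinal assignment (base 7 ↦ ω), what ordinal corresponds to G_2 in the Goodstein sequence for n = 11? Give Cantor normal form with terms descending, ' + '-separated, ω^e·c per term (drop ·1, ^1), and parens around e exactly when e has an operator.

ω + 6

step 0: 11 = 2·5 + 1; sub 6 for 5: 2·6 + 1; = 13; G_1 = 13−1 = 12
step 1: 12 = 2·6; sub 7 for 6: 2·7; = 14; G_2 = 14−1 = 13
step 2: 13 = 7 + 6; sub 8 for 7: 8 + 6; = 14; G_3 = 14−1 = 13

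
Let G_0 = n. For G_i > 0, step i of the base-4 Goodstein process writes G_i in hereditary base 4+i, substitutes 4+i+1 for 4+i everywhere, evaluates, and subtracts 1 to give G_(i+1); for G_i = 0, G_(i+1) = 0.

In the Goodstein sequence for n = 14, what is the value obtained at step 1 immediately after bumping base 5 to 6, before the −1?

19

step 0: 14 = 3·4 + 2; sub 5 for 4: 3·5 + 2; = 17; G_1 = 17−1 = 16
step 1: 16 = 3·5 + 1; sub 6 for 5: 3·6 + 1; = 19; G_2 = 19−1 = 18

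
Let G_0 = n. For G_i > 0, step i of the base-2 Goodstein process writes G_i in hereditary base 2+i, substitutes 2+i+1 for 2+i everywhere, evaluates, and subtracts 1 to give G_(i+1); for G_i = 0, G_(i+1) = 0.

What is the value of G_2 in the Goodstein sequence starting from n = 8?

553

base 2: 8 = 2^(2 + 1); at 3: 3^(3 + 1) = 81; next = 80
base 3: 80 = 2·3^3 + 2·3^2 + 2·3 + 2; at 4: 2·4^4 + 2·4^2 + 2·4 + 2 = 554; next = 553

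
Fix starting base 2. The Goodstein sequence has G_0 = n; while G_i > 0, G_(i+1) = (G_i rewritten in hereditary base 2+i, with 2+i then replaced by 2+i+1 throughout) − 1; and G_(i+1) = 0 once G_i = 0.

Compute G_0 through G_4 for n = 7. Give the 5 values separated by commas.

(0) 7|_2 = 2^2 + 2 + 1 ↦ 3^3 + 3 + 1|_3 = 31 ⇒ 30
(1) 30|_3 = 3^3 + 3 ↦ 4^4 + 4|_4 = 260 ⇒ 259
(2) 259|_4 = 4^4 + 3 ↦ 5^5 + 3|_5 = 3128 ⇒ 3127
(3) 3127|_5 = 5^5 + 2 ↦ 6^6 + 2|_6 = 46658 ⇒ 46657

7, 30, 259, 3127, 46657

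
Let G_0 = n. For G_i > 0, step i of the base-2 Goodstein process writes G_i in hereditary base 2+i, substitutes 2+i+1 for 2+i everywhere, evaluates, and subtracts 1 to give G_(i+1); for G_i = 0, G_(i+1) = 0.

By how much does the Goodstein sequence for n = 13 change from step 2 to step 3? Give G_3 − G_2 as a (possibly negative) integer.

14813

G_0=13  [base 2] 2^(2 + 1) + 2^2 + 1  →[2↦3]→  3^(3 + 1) + 3^3 + 1 = 109  −1 ⇒ G_1=108
G_1=108  [base 3] 3^(3 + 1) + 3^3  →[3↦4]→  4^(4 + 1) + 4^4 = 1280  −1 ⇒ G_2=1279
G_2=1279  [base 4] 4^(4 + 1) + 3·4^3 + 3·4^2 + 3·4 + 3  →[4↦5]→  5^(5 + 1) + 3·5^3 + 3·5^2 + 3·5 + 3 = 16093  −1 ⇒ G_3=16092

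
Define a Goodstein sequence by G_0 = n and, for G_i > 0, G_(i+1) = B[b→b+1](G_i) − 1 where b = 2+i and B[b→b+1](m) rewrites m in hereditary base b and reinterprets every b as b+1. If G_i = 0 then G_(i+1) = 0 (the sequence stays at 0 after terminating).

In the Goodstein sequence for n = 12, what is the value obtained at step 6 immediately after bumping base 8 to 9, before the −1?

base 2: 12 = 2^(2 + 1) + 2^2; at 3: 3^(3 + 1) + 3^3 = 108; next = 107
base 3: 107 = 3^(3 + 1) + 2·3^2 + 2·3 + 2; at 4: 4^(4 + 1) + 2·4^2 + 2·4 + 2 = 1066; next = 1065
base 4: 1065 = 4^(4 + 1) + 2·4^2 + 2·4 + 1; at 5: 5^(5 + 1) + 2·5^2 + 2·5 + 1 = 15686; next = 15685
base 5: 15685 = 5^(5 + 1) + 2·5^2 + 2·5; at 6: 6^(6 + 1) + 2·6^2 + 2·6 = 280020; next = 280019
base 6: 280019 = 6^(6 + 1) + 2·6^2 + 6 + 5; at 7: 7^(7 + 1) + 2·7^2 + 7 + 5 = 5764911; next = 5764910
base 7: 5764910 = 7^(7 + 1) + 2·7^2 + 7 + 4; at 8: 8^(8 + 1) + 2·8^2 + 8 + 4 = 134217868; next = 134217867

3486784575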